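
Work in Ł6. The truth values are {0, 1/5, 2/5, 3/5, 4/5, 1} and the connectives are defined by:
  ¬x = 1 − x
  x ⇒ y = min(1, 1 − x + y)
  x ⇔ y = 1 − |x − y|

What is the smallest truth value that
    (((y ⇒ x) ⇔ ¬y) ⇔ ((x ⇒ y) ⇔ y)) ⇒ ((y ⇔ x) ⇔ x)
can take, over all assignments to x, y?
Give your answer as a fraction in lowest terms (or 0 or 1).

0

Take x = 1, y = 0:
y ⇒ x = 0 ⇒ 1 = 1
¬y = ¬0 = 1
(y ⇒ x) ⇔ ¬y = 1 ⇔ 1 = 1
x ⇒ y = 1 ⇒ 0 = 0
(x ⇒ y) ⇔ y = 0 ⇔ 0 = 1
((y ⇒ x) ⇔ ¬y) ⇔ ((x ⇒ y) ⇔ y) = 1 ⇔ 1 = 1
y ⇔ x = 0 ⇔ 1 = 0
(y ⇔ x) ⇔ x = 0 ⇔ 1 = 0
(((y ⇒ x) ⇔ ¬y) ⇔ ((x ⇒ y) ⇔ y)) ⇒ ((y ⇔ x) ⇔ x) = 1 ⇒ 0 = 0
No assignment yields a value below 0, so this is the minimum.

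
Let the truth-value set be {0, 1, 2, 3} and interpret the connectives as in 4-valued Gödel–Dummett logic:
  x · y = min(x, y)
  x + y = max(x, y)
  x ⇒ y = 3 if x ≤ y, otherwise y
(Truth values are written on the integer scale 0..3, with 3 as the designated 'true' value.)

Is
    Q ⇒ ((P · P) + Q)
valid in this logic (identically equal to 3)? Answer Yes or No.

P = 0, Q = 0 ↦ 3
P = 0, Q = 1 ↦ 3
P = 0, Q = 2 ↦ 3
P = 0, Q = 3 ↦ 3
P = 1, Q = 0 ↦ 3
P = 1, Q = 1 ↦ 3
P = 1, Q = 2 ↦ 3
P = 1, Q = 3 ↦ 3
P = 2, Q = 0 ↦ 3
P = 2, Q = 1 ↦ 3
P = 2, Q = 2 ↦ 3
P = 2, Q = 3 ↦ 3
P = 3, Q = 0 ↦ 3
P = 3, Q = 1 ↦ 3
P = 3, Q = 2 ↦ 3
P = 3, Q = 3 ↦ 3
Every assignment gives a value ≥ 3.

Yes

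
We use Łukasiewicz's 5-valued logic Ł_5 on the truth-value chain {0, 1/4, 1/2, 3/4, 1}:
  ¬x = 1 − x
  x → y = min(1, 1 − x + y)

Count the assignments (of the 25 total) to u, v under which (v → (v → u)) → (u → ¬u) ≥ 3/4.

value 1: 15 assignments (counts)
value 3/4: 1 assignment (counts)
value 1/2: 4 assignments
value 0: 5 assignments
So 16 of the 25 assignments meet the threshold.

16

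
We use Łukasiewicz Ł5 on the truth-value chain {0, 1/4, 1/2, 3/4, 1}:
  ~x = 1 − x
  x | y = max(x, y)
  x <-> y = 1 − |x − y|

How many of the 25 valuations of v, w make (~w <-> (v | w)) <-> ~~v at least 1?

value 1: 8 assignments (counts)
value 3/4: 7 assignments
value 1/2: 5 assignments
value 1/4: 3 assignments
value 0: 2 assignments
So 8 of the 25 assignments meet the threshold.

8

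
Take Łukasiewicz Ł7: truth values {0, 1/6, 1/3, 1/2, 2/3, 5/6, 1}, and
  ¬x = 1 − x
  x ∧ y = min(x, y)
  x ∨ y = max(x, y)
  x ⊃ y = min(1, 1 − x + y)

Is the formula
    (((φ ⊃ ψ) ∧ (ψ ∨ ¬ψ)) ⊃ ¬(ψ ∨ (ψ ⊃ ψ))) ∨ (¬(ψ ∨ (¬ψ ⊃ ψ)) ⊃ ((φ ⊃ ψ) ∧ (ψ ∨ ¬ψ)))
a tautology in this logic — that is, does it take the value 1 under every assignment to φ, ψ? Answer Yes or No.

Counterexample: take φ = 1/6, ψ = 0.
φ ⊃ ψ = 1/6 ⊃ 0 = 5/6
¬ψ = ¬0 = 1
ψ ∨ ¬ψ = 0 ∨ 1 = 1
(φ ⊃ ψ) ∧ (ψ ∨ ¬ψ) = 5/6 ∧ 1 = 5/6
ψ ⊃ ψ = 0 ⊃ 0 = 1
ψ ∨ (ψ ⊃ ψ) = 0 ∨ 1 = 1
¬(ψ ∨ (ψ ⊃ ψ)) = ¬1 = 0
((φ ⊃ ψ) ∧ (ψ ∨ ¬ψ)) ⊃ ¬(ψ ∨ (ψ ⊃ ψ)) = 5/6 ⊃ 0 = 1/6
¬ψ = ¬0 = 1
¬ψ ⊃ ψ = 1 ⊃ 0 = 0
ψ ∨ (¬ψ ⊃ ψ) = 0 ∨ 0 = 0
¬(ψ ∨ (¬ψ ⊃ ψ)) = ¬0 = 1
φ ⊃ ψ = 1/6 ⊃ 0 = 5/6
¬ψ = ¬0 = 1
ψ ∨ ¬ψ = 0 ∨ 1 = 1
(φ ⊃ ψ) ∧ (ψ ∨ ¬ψ) = 5/6 ∧ 1 = 5/6
¬(ψ ∨ (¬ψ ⊃ ψ)) ⊃ ((φ ⊃ ψ) ∧ (ψ ∨ ¬ψ)) = 1 ⊃ 5/6 = 5/6
(((φ ⊃ ψ) ∧ (ψ ∨ ¬ψ)) ⊃ ¬(ψ ∨ (ψ ⊃ ψ))) ∨ (¬(ψ ∨ (¬ψ ⊃ ψ)) ⊃ ((φ ⊃ ψ) ∧ (ψ ∨ ¬ψ))) = 1/6 ∨ 5/6 = 5/6
This gives 5/6 ≠ 1.

No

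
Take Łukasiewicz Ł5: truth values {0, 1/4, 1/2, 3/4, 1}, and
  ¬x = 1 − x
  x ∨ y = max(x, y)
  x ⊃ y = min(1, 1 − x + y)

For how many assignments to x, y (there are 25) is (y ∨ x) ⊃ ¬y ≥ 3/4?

14

value 1: 12 assignments (counts)
value 3/4: 2 assignments (counts)
value 1/2: 5 assignments
value 1/4: 1 assignment
value 0: 5 assignments
So 14 of the 25 assignments meet the threshold.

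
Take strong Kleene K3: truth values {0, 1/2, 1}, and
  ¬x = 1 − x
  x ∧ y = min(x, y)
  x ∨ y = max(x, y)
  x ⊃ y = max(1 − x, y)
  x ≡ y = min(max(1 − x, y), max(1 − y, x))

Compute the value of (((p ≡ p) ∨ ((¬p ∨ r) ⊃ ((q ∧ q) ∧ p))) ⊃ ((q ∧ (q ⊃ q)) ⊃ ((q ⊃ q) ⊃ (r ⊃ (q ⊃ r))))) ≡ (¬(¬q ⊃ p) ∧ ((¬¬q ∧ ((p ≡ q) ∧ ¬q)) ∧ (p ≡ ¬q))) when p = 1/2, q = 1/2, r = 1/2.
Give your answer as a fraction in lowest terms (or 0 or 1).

p ≡ p = 1/2 ≡ 1/2 = 1/2
¬p = ¬1/2 = 1/2
¬p ∨ r = 1/2 ∨ 1/2 = 1/2
q ∧ q = 1/2 ∧ 1/2 = 1/2
(q ∧ q) ∧ p = 1/2 ∧ 1/2 = 1/2
(¬p ∨ r) ⊃ ((q ∧ q) ∧ p) = 1/2 ⊃ 1/2 = 1/2
(p ≡ p) ∨ ((¬p ∨ r) ⊃ ((q ∧ q) ∧ p)) = 1/2 ∨ 1/2 = 1/2
q ⊃ q = 1/2 ⊃ 1/2 = 1/2
q ∧ (q ⊃ q) = 1/2 ∧ 1/2 = 1/2
q ⊃ q = 1/2 ⊃ 1/2 = 1/2
q ⊃ r = 1/2 ⊃ 1/2 = 1/2
r ⊃ (q ⊃ r) = 1/2 ⊃ 1/2 = 1/2
(q ⊃ q) ⊃ (r ⊃ (q ⊃ r)) = 1/2 ⊃ 1/2 = 1/2
(q ∧ (q ⊃ q)) ⊃ ((q ⊃ q) ⊃ (r ⊃ (q ⊃ r))) = 1/2 ⊃ 1/2 = 1/2
((p ≡ p) ∨ ((¬p ∨ r) ⊃ ((q ∧ q) ∧ p))) ⊃ ((q ∧ (q ⊃ q)) ⊃ ((q ⊃ q) ⊃ (r ⊃ (q ⊃ r)))) = 1/2 ⊃ 1/2 = 1/2
¬q = ¬1/2 = 1/2
¬q ⊃ p = 1/2 ⊃ 1/2 = 1/2
¬(¬q ⊃ p) = ¬1/2 = 1/2
¬q = ¬1/2 = 1/2
¬¬q = ¬1/2 = 1/2
p ≡ q = 1/2 ≡ 1/2 = 1/2
¬q = ¬1/2 = 1/2
(p ≡ q) ∧ ¬q = 1/2 ∧ 1/2 = 1/2
¬¬q ∧ ((p ≡ q) ∧ ¬q) = 1/2 ∧ 1/2 = 1/2
¬q = ¬1/2 = 1/2
p ≡ ¬q = 1/2 ≡ 1/2 = 1/2
(¬¬q ∧ ((p ≡ q) ∧ ¬q)) ∧ (p ≡ ¬q) = 1/2 ∧ 1/2 = 1/2
¬(¬q ⊃ p) ∧ ((¬¬q ∧ ((p ≡ q) ∧ ¬q)) ∧ (p ≡ ¬q)) = 1/2 ∧ 1/2 = 1/2
(((p ≡ p) ∨ ((¬p ∨ r) ⊃ ((q ∧ q) ∧ p))) ⊃ ((q ∧ (q ⊃ q)) ⊃ ((q ⊃ q) ⊃ (r ⊃ (q ⊃ r))))) ≡ (¬(¬q ⊃ p) ∧ ((¬¬q ∧ ((p ≡ q) ∧ ¬q)) ∧ (p ≡ ¬q))) = 1/2 ≡ 1/2 = 1/2

1/2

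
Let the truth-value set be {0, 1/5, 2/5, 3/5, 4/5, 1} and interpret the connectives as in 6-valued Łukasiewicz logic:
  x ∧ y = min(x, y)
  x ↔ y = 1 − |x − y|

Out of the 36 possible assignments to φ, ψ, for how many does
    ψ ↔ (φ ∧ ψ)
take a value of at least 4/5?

value 1: 21 assignments (counts)
value 4/5: 5 assignments (counts)
value 3/5: 4 assignments
value 2/5: 3 assignments
value 1/5: 2 assignments
value 0: 1 assignment
So 26 of the 36 assignments meet the threshold.

26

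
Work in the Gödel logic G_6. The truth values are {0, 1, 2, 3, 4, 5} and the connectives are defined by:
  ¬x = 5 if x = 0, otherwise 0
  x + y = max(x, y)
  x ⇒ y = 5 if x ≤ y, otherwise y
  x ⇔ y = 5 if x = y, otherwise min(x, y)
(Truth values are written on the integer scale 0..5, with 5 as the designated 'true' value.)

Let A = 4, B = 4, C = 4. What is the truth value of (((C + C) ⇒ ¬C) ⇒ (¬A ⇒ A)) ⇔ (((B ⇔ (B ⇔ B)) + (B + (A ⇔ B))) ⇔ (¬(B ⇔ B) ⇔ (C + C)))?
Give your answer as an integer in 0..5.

0

C + C = 4 + 4 = 4
¬C = ¬4 = 0
(C + C) ⇒ ¬C = 4 ⇒ 0 = 0
¬A = ¬4 = 0
¬A ⇒ A = 0 ⇒ 4 = 5
((C + C) ⇒ ¬C) ⇒ (¬A ⇒ A) = 0 ⇒ 5 = 5
B ⇔ B = 4 ⇔ 4 = 5
B ⇔ (B ⇔ B) = 4 ⇔ 5 = 4
A ⇔ B = 4 ⇔ 4 = 5
B + (A ⇔ B) = 4 + 5 = 5
(B ⇔ (B ⇔ B)) + (B + (A ⇔ B)) = 4 + 5 = 5
B ⇔ B = 4 ⇔ 4 = 5
¬(B ⇔ B) = ¬5 = 0
C + C = 4 + 4 = 4
¬(B ⇔ B) ⇔ (C + C) = 0 ⇔ 4 = 0
((B ⇔ (B ⇔ B)) + (B + (A ⇔ B))) ⇔ (¬(B ⇔ B) ⇔ (C + C)) = 5 ⇔ 0 = 0
(((C + C) ⇒ ¬C) ⇒ (¬A ⇒ A)) ⇔ (((B ⇔ (B ⇔ B)) + (B + (A ⇔ B))) ⇔ (¬(B ⇔ B) ⇔ (C + C))) = 5 ⇔ 0 = 0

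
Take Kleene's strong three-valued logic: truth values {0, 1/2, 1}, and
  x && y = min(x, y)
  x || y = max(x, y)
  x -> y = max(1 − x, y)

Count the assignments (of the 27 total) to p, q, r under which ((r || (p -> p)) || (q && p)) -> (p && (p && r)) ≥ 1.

value 1: 3 assignments (counts)
value 1/2: 12 assignments
value 0: 12 assignments
So 3 of the 27 assignments meet the threshold.

3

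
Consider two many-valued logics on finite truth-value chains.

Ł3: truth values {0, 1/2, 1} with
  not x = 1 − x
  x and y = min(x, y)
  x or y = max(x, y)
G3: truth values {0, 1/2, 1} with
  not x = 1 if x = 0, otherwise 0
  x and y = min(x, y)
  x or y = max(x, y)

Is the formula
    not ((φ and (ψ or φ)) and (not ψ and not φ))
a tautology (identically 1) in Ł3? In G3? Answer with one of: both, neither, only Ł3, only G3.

In Ł3: at φ = 1/2, ψ = 0 the value is 1/2 — not a tautology.
In G3: every assignment gives 1 — tautology.

only G3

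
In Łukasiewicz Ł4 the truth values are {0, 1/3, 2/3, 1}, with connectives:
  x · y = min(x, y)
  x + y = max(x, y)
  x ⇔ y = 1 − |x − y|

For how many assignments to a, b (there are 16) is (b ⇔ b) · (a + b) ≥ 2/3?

12

a = 0, b = 0 ↦ 0  <
a = 0, b = 1/3 ↦ 1/3  <
a = 0, b = 2/3 ↦ 2/3  ≥
a = 0, b = 1 ↦ 1  ≥
a = 1/3, b = 0 ↦ 1/3  <
a = 1/3, b = 1/3 ↦ 1/3  <
a = 1/3, b = 2/3 ↦ 2/3  ≥
a = 1/3, b = 1 ↦ 1  ≥
a = 2/3, b = 0 ↦ 2/3  ≥
a = 2/3, b = 1/3 ↦ 2/3  ≥
a = 2/3, b = 2/3 ↦ 2/3  ≥
a = 2/3, b = 1 ↦ 1  ≥
a = 1, b = 0 ↦ 1  ≥
a = 1, b = 1/3 ↦ 1  ≥
a = 1, b = 2/3 ↦ 1  ≥
a = 1, b = 1 ↦ 1  ≥
So 12 of the 16 assignments meet the threshold.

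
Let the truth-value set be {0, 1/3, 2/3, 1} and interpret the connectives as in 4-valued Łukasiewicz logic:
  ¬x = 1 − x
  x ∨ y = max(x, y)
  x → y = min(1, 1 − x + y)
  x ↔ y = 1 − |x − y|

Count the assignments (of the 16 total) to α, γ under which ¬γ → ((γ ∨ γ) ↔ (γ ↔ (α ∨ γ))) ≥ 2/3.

α = 0, γ = 0 ↦ 0  <
α = 0, γ = 1/3 ↦ 2/3  ≥
α = 0, γ = 2/3 ↦ 1  ≥
α = 0, γ = 1 ↦ 1  ≥
α = 1/3, γ = 0 ↦ 1/3  <
α = 1/3, γ = 1/3 ↦ 2/3  ≥
α = 1/3, γ = 2/3 ↦ 1  ≥
α = 1/3, γ = 1 ↦ 1  ≥
α = 2/3, γ = 0 ↦ 2/3  ≥
α = 2/3, γ = 1/3 ↦ 1  ≥
α = 2/3, γ = 2/3 ↦ 1  ≥
α = 2/3, γ = 1 ↦ 1  ≥
α = 1, γ = 0 ↦ 1  ≥
α = 1, γ = 1/3 ↦ 1  ≥
α = 1, γ = 2/3 ↦ 1  ≥
α = 1, γ = 1 ↦ 1  ≥
So 14 of the 16 assignments meet the threshold.

14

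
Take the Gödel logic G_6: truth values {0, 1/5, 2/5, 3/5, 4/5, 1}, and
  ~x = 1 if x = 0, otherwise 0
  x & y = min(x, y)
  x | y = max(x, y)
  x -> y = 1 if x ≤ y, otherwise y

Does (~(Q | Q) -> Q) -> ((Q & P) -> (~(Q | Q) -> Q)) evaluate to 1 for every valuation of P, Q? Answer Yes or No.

At P = 1/5, Q = 1, for instance:
Q | Q = 1 | 1 = 1
~(Q | Q) = ~1 = 0
~(Q | Q) -> Q = 0 -> 1 = 1
Q & P = 1 & 1/5 = 1/5
(Q & P) -> (~(Q | Q) -> Q) = 1/5 -> 1 = 1
(~(Q | Q) -> Q) -> ((Q & P) -> (~(Q | Q) -> Q)) = 1 -> 1 = 1
and checking the remaining 35 assignments likewise gives ≥ 1 in every case.

Yes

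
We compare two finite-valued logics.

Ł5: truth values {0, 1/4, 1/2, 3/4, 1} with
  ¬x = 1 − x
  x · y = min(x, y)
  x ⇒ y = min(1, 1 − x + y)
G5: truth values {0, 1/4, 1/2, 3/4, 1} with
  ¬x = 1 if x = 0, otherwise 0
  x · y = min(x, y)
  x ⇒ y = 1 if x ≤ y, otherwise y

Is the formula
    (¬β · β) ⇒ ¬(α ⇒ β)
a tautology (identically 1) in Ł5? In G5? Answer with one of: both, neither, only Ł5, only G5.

In Ł5: at α = 0, β = 1/4 the value is 3/4 — not a tautology.
In G5: every assignment gives 1 — tautology.

only G5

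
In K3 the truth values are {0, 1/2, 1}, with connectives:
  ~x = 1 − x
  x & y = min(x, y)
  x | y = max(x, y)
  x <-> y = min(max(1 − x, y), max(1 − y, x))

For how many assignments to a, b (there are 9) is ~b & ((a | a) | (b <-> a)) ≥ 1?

a = 0, b = 0 ↦ 1  ≥
a = 0, b = 1/2 ↦ 1/2  <
a = 0, b = 1 ↦ 0  <
a = 1/2, b = 0 ↦ 1/2  <
a = 1/2, b = 1/2 ↦ 1/2  <
a = 1/2, b = 1 ↦ 0  <
a = 1, b = 0 ↦ 1  ≥
a = 1, b = 1/2 ↦ 1/2  <
a = 1, b = 1 ↦ 0  <
So 2 of the 9 assignments meet the threshold.

2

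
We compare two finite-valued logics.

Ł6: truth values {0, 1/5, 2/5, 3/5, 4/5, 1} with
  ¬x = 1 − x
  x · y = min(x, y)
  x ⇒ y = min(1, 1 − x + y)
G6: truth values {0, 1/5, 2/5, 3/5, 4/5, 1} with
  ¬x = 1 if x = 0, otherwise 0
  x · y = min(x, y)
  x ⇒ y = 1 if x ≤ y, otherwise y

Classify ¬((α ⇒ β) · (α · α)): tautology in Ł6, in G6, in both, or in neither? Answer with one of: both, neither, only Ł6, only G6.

In Ł6: at α = 1/5, β = 0 the value is 4/5 — not a tautology.
In G6: at α = 1/5, β = 1/5 the value is 0 — not a tautology.

neither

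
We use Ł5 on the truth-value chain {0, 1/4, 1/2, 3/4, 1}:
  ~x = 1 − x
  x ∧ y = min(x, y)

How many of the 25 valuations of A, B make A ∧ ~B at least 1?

value 1: 1 assignment (counts)
value 3/4: 3 assignments
value 1/2: 5 assignments
value 1/4: 7 assignments
value 0: 9 assignments
So 1 of the 25 assignments meets the threshold.

1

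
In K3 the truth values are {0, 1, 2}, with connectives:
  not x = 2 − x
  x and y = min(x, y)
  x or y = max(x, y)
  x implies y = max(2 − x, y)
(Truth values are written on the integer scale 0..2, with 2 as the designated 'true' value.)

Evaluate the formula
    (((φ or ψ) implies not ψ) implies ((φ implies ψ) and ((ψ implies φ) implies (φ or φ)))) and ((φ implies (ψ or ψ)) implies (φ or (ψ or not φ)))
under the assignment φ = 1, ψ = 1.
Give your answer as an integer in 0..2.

φ or ψ = 1 or 1 = 1
not ψ = not 1 = 1
(φ or ψ) implies not ψ = 1 implies 1 = 1
φ implies ψ = 1 implies 1 = 1
ψ implies φ = 1 implies 1 = 1
φ or φ = 1 or 1 = 1
(ψ implies φ) implies (φ or φ) = 1 implies 1 = 1
(φ implies ψ) and ((ψ implies φ) implies (φ or φ)) = 1 and 1 = 1
((φ or ψ) implies not ψ) implies ((φ implies ψ) and ((ψ implies φ) implies (φ or φ))) = 1 implies 1 = 1
ψ or ψ = 1 or 1 = 1
φ implies (ψ or ψ) = 1 implies 1 = 1
not φ = not 1 = 1
ψ or not φ = 1 or 1 = 1
φ or (ψ or not φ) = 1 or 1 = 1
(φ implies (ψ or ψ)) implies (φ or (ψ or not φ)) = 1 implies 1 = 1
(((φ or ψ) implies not ψ) implies ((φ implies ψ) and ((ψ implies φ) implies (φ or φ)))) and ((φ implies (ψ or ψ)) implies (φ or (ψ or not φ))) = 1 and 1 = 1

1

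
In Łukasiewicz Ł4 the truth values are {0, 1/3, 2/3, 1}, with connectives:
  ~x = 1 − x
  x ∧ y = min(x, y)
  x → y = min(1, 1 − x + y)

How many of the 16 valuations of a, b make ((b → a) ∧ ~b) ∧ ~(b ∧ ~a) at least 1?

a = 0, b = 0 ↦ 1  ≥
a = 0, b = 1/3 ↦ 2/3  <
a = 0, b = 2/3 ↦ 1/3  <
a = 0, b = 1 ↦ 0  <
a = 1/3, b = 0 ↦ 1  ≥
a = 1/3, b = 1/3 ↦ 2/3  <
a = 1/3, b = 2/3 ↦ 1/3  <
a = 1/3, b = 1 ↦ 0  <
a = 2/3, b = 0 ↦ 1  ≥
a = 2/3, b = 1/3 ↦ 2/3  <
a = 2/3, b = 2/3 ↦ 1/3  <
a = 2/3, b = 1 ↦ 0  <
a = 1, b = 0 ↦ 1  ≥
a = 1, b = 1/3 ↦ 2/3  <
a = 1, b = 2/3 ↦ 1/3  <
a = 1, b = 1 ↦ 0  <
So 4 of the 16 assignments meet the threshold.

4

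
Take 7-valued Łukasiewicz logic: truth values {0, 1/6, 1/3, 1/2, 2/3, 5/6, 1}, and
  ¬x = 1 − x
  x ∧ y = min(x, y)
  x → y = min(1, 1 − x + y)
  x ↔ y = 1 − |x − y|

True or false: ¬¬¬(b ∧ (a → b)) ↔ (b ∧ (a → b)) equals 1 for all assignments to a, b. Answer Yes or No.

Counterexample: take a = 0, b = 0.
a → b = 0 → 0 = 1
b ∧ (a → b) = 0 ∧ 1 = 0
¬(b ∧ (a → b)) = ¬0 = 1
¬¬(b ∧ (a → b)) = ¬1 = 0
¬¬¬(b ∧ (a → b)) = ¬0 = 1
a → b = 0 → 0 = 1
b ∧ (a → b) = 0 ∧ 1 = 0
¬¬¬(b ∧ (a → b)) ↔ (b ∧ (a → b)) = 1 ↔ 0 = 0
This gives 0 ≠ 1.

No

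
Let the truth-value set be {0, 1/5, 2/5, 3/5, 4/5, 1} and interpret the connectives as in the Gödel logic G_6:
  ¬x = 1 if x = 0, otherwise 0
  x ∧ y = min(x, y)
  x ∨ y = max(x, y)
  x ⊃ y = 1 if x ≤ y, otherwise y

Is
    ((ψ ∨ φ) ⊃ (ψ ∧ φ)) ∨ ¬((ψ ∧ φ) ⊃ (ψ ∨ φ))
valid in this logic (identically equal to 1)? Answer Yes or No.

No

Counterexample: take φ = 0, ψ = 1/5.
ψ ∨ φ = 1/5 ∨ 0 = 1/5
ψ ∧ φ = 1/5 ∧ 0 = 0
(ψ ∨ φ) ⊃ (ψ ∧ φ) = 1/5 ⊃ 0 = 0
(ψ ∧ φ) ⊃ (ψ ∨ φ) = 0 ⊃ 1/5 = 1
¬((ψ ∧ φ) ⊃ (ψ ∨ φ)) = ¬1 = 0
((ψ ∨ φ) ⊃ (ψ ∧ φ)) ∨ ¬((ψ ∧ φ) ⊃ (ψ ∨ φ)) = 0 ∨ 0 = 0
This gives 0 ≠ 1.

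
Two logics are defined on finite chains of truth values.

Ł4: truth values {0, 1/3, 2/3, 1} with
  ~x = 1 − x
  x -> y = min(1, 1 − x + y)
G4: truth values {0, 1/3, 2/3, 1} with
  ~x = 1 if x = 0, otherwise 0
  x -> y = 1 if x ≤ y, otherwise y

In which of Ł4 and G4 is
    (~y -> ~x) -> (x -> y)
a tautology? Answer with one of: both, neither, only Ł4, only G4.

In Ł4: every assignment gives 1 — tautology.
In G4: at x = 2/3, y = 1/3 the value is 1/3 — not a tautology.

only Ł4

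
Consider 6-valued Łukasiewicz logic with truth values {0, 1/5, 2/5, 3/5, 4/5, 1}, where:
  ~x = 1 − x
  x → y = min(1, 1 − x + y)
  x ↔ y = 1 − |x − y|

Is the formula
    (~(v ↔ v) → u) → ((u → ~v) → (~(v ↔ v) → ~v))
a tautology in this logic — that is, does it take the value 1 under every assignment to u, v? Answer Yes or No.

At u = 4/5, v = 4/5, for instance:
v ↔ v = 4/5 ↔ 4/5 = 1
~(v ↔ v) = ~1 = 0
~(v ↔ v) → u = 0 → 4/5 = 1
~v = ~4/5 = 1/5
u → ~v = 4/5 → 1/5 = 2/5
~(v ↔ v) → ~v = 0 → 1/5 = 1
(u → ~v) → (~(v ↔ v) → ~v) = 2/5 → 1 = 1
(~(v ↔ v) → u) → ((u → ~v) → (~(v ↔ v) → ~v)) = 1 → 1 = 1
and checking the remaining 35 assignments likewise gives ≥ 1 in every case.

Yes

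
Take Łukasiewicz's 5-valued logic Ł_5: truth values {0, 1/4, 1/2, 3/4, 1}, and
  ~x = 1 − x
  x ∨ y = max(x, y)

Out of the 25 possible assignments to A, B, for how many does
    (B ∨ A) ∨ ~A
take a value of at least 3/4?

22

value 1: 13 assignments (counts)
value 3/4: 9 assignments (counts)
value 1/2: 3 assignments
So 22 of the 25 assignments meet the threshold.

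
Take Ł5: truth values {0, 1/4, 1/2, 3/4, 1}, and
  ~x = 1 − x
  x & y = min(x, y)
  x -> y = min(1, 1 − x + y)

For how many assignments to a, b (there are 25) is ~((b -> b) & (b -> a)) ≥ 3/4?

value 1: 1 assignment (counts)
value 3/4: 2 assignments (counts)
value 1/2: 3 assignments
value 1/4: 4 assignments
value 0: 15 assignments
So 3 of the 25 assignments meet the threshold.

3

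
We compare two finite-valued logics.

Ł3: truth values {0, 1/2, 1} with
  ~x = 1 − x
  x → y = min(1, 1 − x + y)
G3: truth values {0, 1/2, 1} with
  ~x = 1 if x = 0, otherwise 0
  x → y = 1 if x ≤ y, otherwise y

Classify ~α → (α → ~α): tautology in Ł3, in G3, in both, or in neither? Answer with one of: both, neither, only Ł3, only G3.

both

In Ł3: every assignment gives 1 — tautology.
In G3: every assignment gives 1 — tautology.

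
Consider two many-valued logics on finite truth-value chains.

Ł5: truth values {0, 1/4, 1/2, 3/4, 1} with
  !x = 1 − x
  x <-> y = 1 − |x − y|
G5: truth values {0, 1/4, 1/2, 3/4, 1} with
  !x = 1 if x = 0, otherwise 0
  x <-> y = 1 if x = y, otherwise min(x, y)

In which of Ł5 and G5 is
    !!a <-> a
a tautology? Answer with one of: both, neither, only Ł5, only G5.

In Ł5: every assignment gives 1 — tautology.
In G5: at a = 1/4 the value is 1/4 — not a tautology.

only Ł5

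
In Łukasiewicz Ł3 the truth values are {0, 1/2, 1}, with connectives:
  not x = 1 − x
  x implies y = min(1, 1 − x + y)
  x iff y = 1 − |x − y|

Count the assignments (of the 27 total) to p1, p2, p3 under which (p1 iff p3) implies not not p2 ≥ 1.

17

value 1: 17 assignments (counts)
value 1/2: 7 assignments
value 0: 3 assignments
So 17 of the 27 assignments meet the threshold.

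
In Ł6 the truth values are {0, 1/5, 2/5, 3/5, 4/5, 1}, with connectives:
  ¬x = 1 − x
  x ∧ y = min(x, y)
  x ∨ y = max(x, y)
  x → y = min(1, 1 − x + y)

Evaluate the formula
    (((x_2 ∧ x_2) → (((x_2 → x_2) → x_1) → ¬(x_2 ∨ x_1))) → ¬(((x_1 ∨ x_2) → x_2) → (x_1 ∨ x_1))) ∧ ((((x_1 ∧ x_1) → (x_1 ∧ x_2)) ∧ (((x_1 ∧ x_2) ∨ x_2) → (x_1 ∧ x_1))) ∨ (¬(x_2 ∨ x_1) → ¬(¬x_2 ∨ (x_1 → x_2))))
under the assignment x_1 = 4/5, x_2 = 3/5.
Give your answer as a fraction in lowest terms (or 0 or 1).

1/5

x_2 ∧ x_2 = 3/5 ∧ 3/5 = 3/5
x_2 → x_2 = 3/5 → 3/5 = 1
(x_2 → x_2) → x_1 = 1 → 4/5 = 4/5
x_2 ∨ x_1 = 3/5 ∨ 4/5 = 4/5
¬(x_2 ∨ x_1) = ¬4/5 = 1/5
((x_2 → x_2) → x_1) → ¬(x_2 ∨ x_1) = 4/5 → 1/5 = 2/5
(x_2 ∧ x_2) → (((x_2 → x_2) → x_1) → ¬(x_2 ∨ x_1)) = 3/5 → 2/5 = 4/5
x_1 ∨ x_2 = 4/5 ∨ 3/5 = 4/5
(x_1 ∨ x_2) → x_2 = 4/5 → 3/5 = 4/5
x_1 ∨ x_1 = 4/5 ∨ 4/5 = 4/5
((x_1 ∨ x_2) → x_2) → (x_1 ∨ x_1) = 4/5 → 4/5 = 1
¬(((x_1 ∨ x_2) → x_2) → (x_1 ∨ x_1)) = ¬1 = 0
((x_2 ∧ x_2) → (((x_2 → x_2) → x_1) → ¬(x_2 ∨ x_1))) → ¬(((x_1 ∨ x_2) → x_2) → (x_1 ∨ x_1)) = 4/5 → 0 = 1/5
x_1 ∧ x_1 = 4/5 ∧ 4/5 = 4/5
x_1 ∧ x_2 = 4/5 ∧ 3/5 = 3/5
(x_1 ∧ x_1) → (x_1 ∧ x_2) = 4/5 → 3/5 = 4/5
x_1 ∧ x_2 = 4/5 ∧ 3/5 = 3/5
(x_1 ∧ x_2) ∨ x_2 = 3/5 ∨ 3/5 = 3/5
x_1 ∧ x_1 = 4/5 ∧ 4/5 = 4/5
((x_1 ∧ x_2) ∨ x_2) → (x_1 ∧ x_1) = 3/5 → 4/5 = 1
((x_1 ∧ x_1) → (x_1 ∧ x_2)) ∧ (((x_1 ∧ x_2) ∨ x_2) → (x_1 ∧ x_1)) = 4/5 ∧ 1 = 4/5
x_2 ∨ x_1 = 3/5 ∨ 4/5 = 4/5
¬(x_2 ∨ x_1) = ¬4/5 = 1/5
¬x_2 = ¬3/5 = 2/5
x_1 → x_2 = 4/5 → 3/5 = 4/5
¬x_2 ∨ (x_1 → x_2) = 2/5 ∨ 4/5 = 4/5
¬(¬x_2 ∨ (x_1 → x_2)) = ¬4/5 = 1/5
¬(x_2 ∨ x_1) → ¬(¬x_2 ∨ (x_1 → x_2)) = 1/5 → 1/5 = 1
(((x_1 ∧ x_1) → (x_1 ∧ x_2)) ∧ (((x_1 ∧ x_2) ∨ x_2) → (x_1 ∧ x_1))) ∨ (¬(x_2 ∨ x_1) → ¬(¬x_2 ∨ (x_1 → x_2))) = 4/5 ∨ 1 = 1
(((x_2 ∧ x_2) → (((x_2 → x_2) → x_1) → ¬(x_2 ∨ x_1))) → ¬(((x_1 ∨ x_2) → x_2) → (x_1 ∨ x_1))) ∧ ((((x_1 ∧ x_1) → (x_1 ∧ x_2)) ∧ (((x_1 ∧ x_2) ∨ x_2) → (x_1 ∧ x_1))) ∨ (¬(x_2 ∨ x_1) → ¬(¬x_2 ∨ (x_1 → x_2)))) = 1/5 ∧ 1 = 1/5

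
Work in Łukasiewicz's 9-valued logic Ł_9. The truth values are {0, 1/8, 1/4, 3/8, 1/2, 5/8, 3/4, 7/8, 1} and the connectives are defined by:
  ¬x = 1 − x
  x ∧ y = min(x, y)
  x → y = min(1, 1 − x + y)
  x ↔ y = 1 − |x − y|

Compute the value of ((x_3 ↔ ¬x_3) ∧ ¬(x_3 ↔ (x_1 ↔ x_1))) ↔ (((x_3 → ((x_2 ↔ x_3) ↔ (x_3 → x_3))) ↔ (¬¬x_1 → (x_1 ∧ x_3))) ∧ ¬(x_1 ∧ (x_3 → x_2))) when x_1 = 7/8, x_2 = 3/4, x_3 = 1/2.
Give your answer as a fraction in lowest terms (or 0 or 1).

¬x_3 = ¬1/2 = 1/2
x_3 ↔ ¬x_3 = 1/2 ↔ 1/2 = 1
x_1 ↔ x_1 = 7/8 ↔ 7/8 = 1
x_3 ↔ (x_1 ↔ x_1) = 1/2 ↔ 1 = 1/2
¬(x_3 ↔ (x_1 ↔ x_1)) = ¬1/2 = 1/2
(x_3 ↔ ¬x_3) ∧ ¬(x_3 ↔ (x_1 ↔ x_1)) = 1 ∧ 1/2 = 1/2
x_2 ↔ x_3 = 3/4 ↔ 1/2 = 3/4
x_3 → x_3 = 1/2 → 1/2 = 1
(x_2 ↔ x_3) ↔ (x_3 → x_3) = 3/4 ↔ 1 = 3/4
x_3 → ((x_2 ↔ x_3) ↔ (x_3 → x_3)) = 1/2 → 3/4 = 1
¬x_1 = ¬7/8 = 1/8
¬¬x_1 = ¬1/8 = 7/8
x_1 ∧ x_3 = 7/8 ∧ 1/2 = 1/2
¬¬x_1 → (x_1 ∧ x_3) = 7/8 → 1/2 = 5/8
(x_3 → ((x_2 ↔ x_3) ↔ (x_3 → x_3))) ↔ (¬¬x_1 → (x_1 ∧ x_3)) = 1 ↔ 5/8 = 5/8
x_3 → x_2 = 1/2 → 3/4 = 1
x_1 ∧ (x_3 → x_2) = 7/8 ∧ 1 = 7/8
¬(x_1 ∧ (x_3 → x_2)) = ¬7/8 = 1/8
((x_3 → ((x_2 ↔ x_3) ↔ (x_3 → x_3))) ↔ (¬¬x_1 → (x_1 ∧ x_3))) ∧ ¬(x_1 ∧ (x_3 → x_2)) = 5/8 ∧ 1/8 = 1/8
((x_3 ↔ ¬x_3) ∧ ¬(x_3 ↔ (x_1 ↔ x_1))) ↔ (((x_3 → ((x_2 ↔ x_3) ↔ (x_3 → x_3))) ↔ (¬¬x_1 → (x_1 ∧ x_3))) ∧ ¬(x_1 ∧ (x_3 → x_2))) = 1/2 ↔ 1/8 = 5/8

5/8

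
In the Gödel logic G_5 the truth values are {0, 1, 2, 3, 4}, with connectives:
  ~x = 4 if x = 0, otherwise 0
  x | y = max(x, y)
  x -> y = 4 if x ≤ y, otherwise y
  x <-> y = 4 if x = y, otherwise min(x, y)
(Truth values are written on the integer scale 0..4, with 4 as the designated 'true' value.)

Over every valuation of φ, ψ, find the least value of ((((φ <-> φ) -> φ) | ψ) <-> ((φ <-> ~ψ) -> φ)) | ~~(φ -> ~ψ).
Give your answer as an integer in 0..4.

1

Take φ = 1, ψ = 1:
φ <-> φ = 1 <-> 1 = 4
(φ <-> φ) -> φ = 4 -> 1 = 1
((φ <-> φ) -> φ) | ψ = 1 | 1 = 1
~ψ = ~1 = 0
φ <-> ~ψ = 1 <-> 0 = 0
(φ <-> ~ψ) -> φ = 0 -> 1 = 4
(((φ <-> φ) -> φ) | ψ) <-> ((φ <-> ~ψ) -> φ) = 1 <-> 4 = 1
~ψ = ~1 = 0
φ -> ~ψ = 1 -> 0 = 0
~(φ -> ~ψ) = ~0 = 4
~~(φ -> ~ψ) = ~4 = 0
((((φ <-> φ) -> φ) | ψ) <-> ((φ <-> ~ψ) -> φ)) | ~~(φ -> ~ψ) = 1 | 0 = 1
No assignment yields a value below 1, so this is the minimum.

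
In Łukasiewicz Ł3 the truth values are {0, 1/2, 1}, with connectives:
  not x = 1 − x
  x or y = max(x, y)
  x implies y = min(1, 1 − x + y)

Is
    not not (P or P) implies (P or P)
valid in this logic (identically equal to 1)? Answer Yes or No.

P = 0 ↦ 1
P = 1/2 ↦ 1
P = 1 ↦ 1
Every assignment gives a value ≥ 1.

Yes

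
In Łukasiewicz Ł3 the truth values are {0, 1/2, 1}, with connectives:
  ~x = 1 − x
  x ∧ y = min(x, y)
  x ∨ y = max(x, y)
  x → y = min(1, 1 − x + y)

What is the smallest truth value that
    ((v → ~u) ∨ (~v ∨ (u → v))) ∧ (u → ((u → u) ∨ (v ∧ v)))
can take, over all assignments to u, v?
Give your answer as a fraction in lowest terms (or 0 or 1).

Take u = 1, v = 1/2:
~u = ~1 = 0
v → ~u = 1/2 → 0 = 1/2
~v = ~1/2 = 1/2
u → v = 1 → 1/2 = 1/2
~v ∨ (u → v) = 1/2 ∨ 1/2 = 1/2
(v → ~u) ∨ (~v ∨ (u → v)) = 1/2 ∨ 1/2 = 1/2
u → u = 1 → 1 = 1
v ∧ v = 1/2 ∧ 1/2 = 1/2
(u → u) ∨ (v ∧ v) = 1 ∨ 1/2 = 1
u → ((u → u) ∨ (v ∧ v)) = 1 → 1 = 1
((v → ~u) ∨ (~v ∨ (u → v))) ∧ (u → ((u → u) ∨ (v ∧ v))) = 1/2 ∧ 1 = 1/2
No assignment yields a value below 1/2, so this is the minimum.

1/2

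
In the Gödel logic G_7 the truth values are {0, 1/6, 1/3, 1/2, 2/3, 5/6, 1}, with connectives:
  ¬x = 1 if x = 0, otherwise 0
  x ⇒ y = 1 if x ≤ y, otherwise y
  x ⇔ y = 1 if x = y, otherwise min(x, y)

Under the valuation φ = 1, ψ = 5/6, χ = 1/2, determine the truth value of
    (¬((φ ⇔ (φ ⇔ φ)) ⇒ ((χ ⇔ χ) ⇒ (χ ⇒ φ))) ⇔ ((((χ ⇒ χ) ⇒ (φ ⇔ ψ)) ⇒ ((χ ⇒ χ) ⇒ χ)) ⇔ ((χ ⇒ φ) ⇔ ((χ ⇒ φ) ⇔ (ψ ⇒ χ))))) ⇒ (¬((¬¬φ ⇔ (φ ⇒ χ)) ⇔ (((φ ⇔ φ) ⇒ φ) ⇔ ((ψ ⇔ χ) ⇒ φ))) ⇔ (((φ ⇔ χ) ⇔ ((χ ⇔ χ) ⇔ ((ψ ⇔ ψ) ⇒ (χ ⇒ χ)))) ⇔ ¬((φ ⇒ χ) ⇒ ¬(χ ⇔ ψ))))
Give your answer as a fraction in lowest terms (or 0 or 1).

1

φ ⇔ φ = 1 ⇔ 1 = 1
φ ⇔ (φ ⇔ φ) = 1 ⇔ 1 = 1
χ ⇔ χ = 1/2 ⇔ 1/2 = 1
χ ⇒ φ = 1/2 ⇒ 1 = 1
(χ ⇔ χ) ⇒ (χ ⇒ φ) = 1 ⇒ 1 = 1
(φ ⇔ (φ ⇔ φ)) ⇒ ((χ ⇔ χ) ⇒ (χ ⇒ φ)) = 1 ⇒ 1 = 1
¬((φ ⇔ (φ ⇔ φ)) ⇒ ((χ ⇔ χ) ⇒ (χ ⇒ φ))) = ¬1 = 0
χ ⇒ χ = 1/2 ⇒ 1/2 = 1
φ ⇔ ψ = 1 ⇔ 5/6 = 5/6
(χ ⇒ χ) ⇒ (φ ⇔ ψ) = 1 ⇒ 5/6 = 5/6
χ ⇒ χ = 1/2 ⇒ 1/2 = 1
(χ ⇒ χ) ⇒ χ = 1 ⇒ 1/2 = 1/2
((χ ⇒ χ) ⇒ (φ ⇔ ψ)) ⇒ ((χ ⇒ χ) ⇒ χ) = 5/6 ⇒ 1/2 = 1/2
χ ⇒ φ = 1/2 ⇒ 1 = 1
χ ⇒ φ = 1/2 ⇒ 1 = 1
ψ ⇒ χ = 5/6 ⇒ 1/2 = 1/2
(χ ⇒ φ) ⇔ (ψ ⇒ χ) = 1 ⇔ 1/2 = 1/2
(χ ⇒ φ) ⇔ ((χ ⇒ φ) ⇔ (ψ ⇒ χ)) = 1 ⇔ 1/2 = 1/2
(((χ ⇒ χ) ⇒ (φ ⇔ ψ)) ⇒ ((χ ⇒ χ) ⇒ χ)) ⇔ ((χ ⇒ φ) ⇔ ((χ ⇒ φ) ⇔ (ψ ⇒ χ))) = 1/2 ⇔ 1/2 = 1
¬((φ ⇔ (φ ⇔ φ)) ⇒ ((χ ⇔ χ) ⇒ (χ ⇒ φ))) ⇔ ((((χ ⇒ χ) ⇒ (φ ⇔ ψ)) ⇒ ((χ ⇒ χ) ⇒ χ)) ⇔ ((χ ⇒ φ) ⇔ ((χ ⇒ φ) ⇔ (ψ ⇒ χ)))) = 0 ⇔ 1 = 0
¬φ = ¬1 = 0
¬¬φ = ¬0 = 1
φ ⇒ χ = 1 ⇒ 1/2 = 1/2
¬¬φ ⇔ (φ ⇒ χ) = 1 ⇔ 1/2 = 1/2
φ ⇔ φ = 1 ⇔ 1 = 1
(φ ⇔ φ) ⇒ φ = 1 ⇒ 1 = 1
ψ ⇔ χ = 5/6 ⇔ 1/2 = 1/2
(ψ ⇔ χ) ⇒ φ = 1/2 ⇒ 1 = 1
((φ ⇔ φ) ⇒ φ) ⇔ ((ψ ⇔ χ) ⇒ φ) = 1 ⇔ 1 = 1
(¬¬φ ⇔ (φ ⇒ χ)) ⇔ (((φ ⇔ φ) ⇒ φ) ⇔ ((ψ ⇔ χ) ⇒ φ)) = 1/2 ⇔ 1 = 1/2
¬((¬¬φ ⇔ (φ ⇒ χ)) ⇔ (((φ ⇔ φ) ⇒ φ) ⇔ ((ψ ⇔ χ) ⇒ φ))) = ¬1/2 = 0
φ ⇔ χ = 1 ⇔ 1/2 = 1/2
χ ⇔ χ = 1/2 ⇔ 1/2 = 1
ψ ⇔ ψ = 5/6 ⇔ 5/6 = 1
χ ⇒ χ = 1/2 ⇒ 1/2 = 1
(ψ ⇔ ψ) ⇒ (χ ⇒ χ) = 1 ⇒ 1 = 1
(χ ⇔ χ) ⇔ ((ψ ⇔ ψ) ⇒ (χ ⇒ χ)) = 1 ⇔ 1 = 1
(φ ⇔ χ) ⇔ ((χ ⇔ χ) ⇔ ((ψ ⇔ ψ) ⇒ (χ ⇒ χ))) = 1/2 ⇔ 1 = 1/2
φ ⇒ χ = 1 ⇒ 1/2 = 1/2
χ ⇔ ψ = 1/2 ⇔ 5/6 = 1/2
¬(χ ⇔ ψ) = ¬1/2 = 0
(φ ⇒ χ) ⇒ ¬(χ ⇔ ψ) = 1/2 ⇒ 0 = 0
¬((φ ⇒ χ) ⇒ ¬(χ ⇔ ψ)) = ¬0 = 1
((φ ⇔ χ) ⇔ ((χ ⇔ χ) ⇔ ((ψ ⇔ ψ) ⇒ (χ ⇒ χ)))) ⇔ ¬((φ ⇒ χ) ⇒ ¬(χ ⇔ ψ)) = 1/2 ⇔ 1 = 1/2
¬((¬¬φ ⇔ (φ ⇒ χ)) ⇔ (((φ ⇔ φ) ⇒ φ) ⇔ ((ψ ⇔ χ) ⇒ φ))) ⇔ (((φ ⇔ χ) ⇔ ((χ ⇔ χ) ⇔ ((ψ ⇔ ψ) ⇒ (χ ⇒ χ)))) ⇔ ¬((φ ⇒ χ) ⇒ ¬(χ ⇔ ψ))) = 0 ⇔ 1/2 = 0
(¬((φ ⇔ (φ ⇔ φ)) ⇒ ((χ ⇔ χ) ⇒ (χ ⇒ φ))) ⇔ ((((χ ⇒ χ) ⇒ (φ ⇔ ψ)) ⇒ ((χ ⇒ χ) ⇒ χ)) ⇔ ((χ ⇒ φ) ⇔ ((χ ⇒ φ) ⇔ (ψ ⇒ χ))))) ⇒ (¬((¬¬φ ⇔ (φ ⇒ χ)) ⇔ (((φ ⇔ φ) ⇒ φ) ⇔ ((ψ ⇔ χ) ⇒ φ))) ⇔ (((φ ⇔ χ) ⇔ ((χ ⇔ χ) ⇔ ((ψ ⇔ ψ) ⇒ (χ ⇒ χ)))) ⇔ ¬((φ ⇒ χ) ⇒ ¬(χ ⇔ ψ)))) = 0 ⇒ 0 = 1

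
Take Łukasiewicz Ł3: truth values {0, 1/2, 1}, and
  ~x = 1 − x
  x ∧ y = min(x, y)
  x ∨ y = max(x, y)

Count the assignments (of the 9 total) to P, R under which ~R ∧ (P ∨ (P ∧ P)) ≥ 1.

1

P = 0, R = 0 ↦ 0  <
P = 0, R = 1/2 ↦ 0  <
P = 0, R = 1 ↦ 0  <
P = 1/2, R = 0 ↦ 1/2  <
P = 1/2, R = 1/2 ↦ 1/2  <
P = 1/2, R = 1 ↦ 0  <
P = 1, R = 0 ↦ 1  ≥
P = 1, R = 1/2 ↦ 1/2  <
P = 1, R = 1 ↦ 0  <
So 1 of the 9 assignments meets the threshold.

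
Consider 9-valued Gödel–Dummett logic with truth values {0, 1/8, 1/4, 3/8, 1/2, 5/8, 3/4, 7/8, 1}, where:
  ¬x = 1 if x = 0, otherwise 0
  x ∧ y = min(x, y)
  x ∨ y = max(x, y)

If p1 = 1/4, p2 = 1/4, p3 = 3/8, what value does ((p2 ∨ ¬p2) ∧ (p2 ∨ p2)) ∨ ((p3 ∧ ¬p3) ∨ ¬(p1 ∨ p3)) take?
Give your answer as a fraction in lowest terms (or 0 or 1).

¬p2 = ¬1/4 = 0
p2 ∨ ¬p2 = 1/4 ∨ 0 = 1/4
p2 ∨ p2 = 1/4 ∨ 1/4 = 1/4
(p2 ∨ ¬p2) ∧ (p2 ∨ p2) = 1/4 ∧ 1/4 = 1/4
¬p3 = ¬3/8 = 0
p3 ∧ ¬p3 = 3/8 ∧ 0 = 0
p1 ∨ p3 = 1/4 ∨ 3/8 = 3/8
¬(p1 ∨ p3) = ¬3/8 = 0
(p3 ∧ ¬p3) ∨ ¬(p1 ∨ p3) = 0 ∨ 0 = 0
((p2 ∨ ¬p2) ∧ (p2 ∨ p2)) ∨ ((p3 ∧ ¬p3) ∨ ¬(p1 ∨ p3)) = 1/4 ∨ 0 = 1/4

1/4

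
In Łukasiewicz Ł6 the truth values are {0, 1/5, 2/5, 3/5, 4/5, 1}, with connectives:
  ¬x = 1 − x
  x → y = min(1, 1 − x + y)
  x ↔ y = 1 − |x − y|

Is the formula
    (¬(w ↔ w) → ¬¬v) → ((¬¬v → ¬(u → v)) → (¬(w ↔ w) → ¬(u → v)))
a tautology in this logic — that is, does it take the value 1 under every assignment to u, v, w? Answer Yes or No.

At u = 0, v = 2/5, w = 2/5, for instance:
w ↔ w = 2/5 ↔ 2/5 = 1
¬(w ↔ w) = ¬1 = 0
¬v = ¬2/5 = 3/5
¬¬v = ¬3/5 = 2/5
¬(w ↔ w) → ¬¬v = 0 → 2/5 = 1
u → v = 0 → 2/5 = 1
¬(u → v) = ¬1 = 0
¬¬v → ¬(u → v) = 2/5 → 0 = 3/5
¬(w ↔ w) → ¬(u → v) = 0 → 0 = 1
(¬¬v → ¬(u → v)) → (¬(w ↔ w) → ¬(u → v)) = 3/5 → 1 = 1
(¬(w ↔ w) → ¬¬v) → ((¬¬v → ¬(u → v)) → (¬(w ↔ w) → ¬(u → v))) = 1 → 1 = 1
and checking the remaining 215 assignments likewise gives ≥ 1 in every case.

Yes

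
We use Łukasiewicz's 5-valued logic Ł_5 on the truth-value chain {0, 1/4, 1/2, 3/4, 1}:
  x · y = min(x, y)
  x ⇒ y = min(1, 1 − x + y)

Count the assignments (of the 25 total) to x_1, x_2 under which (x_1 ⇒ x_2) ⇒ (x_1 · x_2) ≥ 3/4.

value 1: 5 assignments (counts)
value 3/4: 5 assignments (counts)
value 1/2: 5 assignments
value 1/4: 5 assignments
value 0: 5 assignments
So 10 of the 25 assignments meet the threshold.

10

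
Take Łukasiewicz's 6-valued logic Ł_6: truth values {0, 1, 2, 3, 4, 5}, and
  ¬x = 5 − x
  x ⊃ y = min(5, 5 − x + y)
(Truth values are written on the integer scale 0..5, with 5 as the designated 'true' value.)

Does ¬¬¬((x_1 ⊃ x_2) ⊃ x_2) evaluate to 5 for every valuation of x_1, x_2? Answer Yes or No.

Counterexample: take x_1 = 0, x_2 = 1.
x_1 ⊃ x_2 = 0 ⊃ 1 = 5
(x_1 ⊃ x_2) ⊃ x_2 = 5 ⊃ 1 = 1
¬((x_1 ⊃ x_2) ⊃ x_2) = ¬1 = 4
¬¬((x_1 ⊃ x_2) ⊃ x_2) = ¬4 = 1
¬¬¬((x_1 ⊃ x_2) ⊃ x_2) = ¬1 = 4
This gives 4 ≠ 5.

No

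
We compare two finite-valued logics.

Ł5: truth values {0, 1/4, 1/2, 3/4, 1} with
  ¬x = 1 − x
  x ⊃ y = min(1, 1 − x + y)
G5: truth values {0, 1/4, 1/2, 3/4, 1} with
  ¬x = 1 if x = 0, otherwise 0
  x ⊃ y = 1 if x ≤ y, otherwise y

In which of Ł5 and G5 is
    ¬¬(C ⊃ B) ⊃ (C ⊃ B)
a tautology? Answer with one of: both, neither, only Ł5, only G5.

In Ł5: every assignment gives 1 — tautology.
In G5: at B = 1/4, C = 1/2 the value is 1/4 — not a tautology.

only Ł5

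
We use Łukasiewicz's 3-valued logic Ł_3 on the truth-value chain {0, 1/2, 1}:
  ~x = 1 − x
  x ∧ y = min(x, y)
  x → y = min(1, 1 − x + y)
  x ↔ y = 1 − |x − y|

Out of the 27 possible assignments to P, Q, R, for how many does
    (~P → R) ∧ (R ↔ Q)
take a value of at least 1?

value 1: 6 assignments (counts)
value 1/2: 13 assignments
value 0: 8 assignments
So 6 of the 27 assignments meet the threshold.

6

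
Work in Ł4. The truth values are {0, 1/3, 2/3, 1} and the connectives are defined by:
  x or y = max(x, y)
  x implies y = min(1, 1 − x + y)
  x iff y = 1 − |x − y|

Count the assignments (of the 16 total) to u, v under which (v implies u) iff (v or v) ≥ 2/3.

u = 0, v = 0 ↦ 0  <
u = 0, v = 1/3 ↦ 2/3  ≥
u = 0, v = 2/3 ↦ 2/3  ≥
u = 0, v = 1 ↦ 0  <
u = 1/3, v = 0 ↦ 0  <
u = 1/3, v = 1/3 ↦ 1/3  <
u = 1/3, v = 2/3 ↦ 1  ≥
u = 1/3, v = 1 ↦ 1/3  <
u = 2/3, v = 0 ↦ 0  <
u = 2/3, v = 1/3 ↦ 1/3  <
u = 2/3, v = 2/3 ↦ 2/3  ≥
u = 2/3, v = 1 ↦ 2/3  ≥
u = 1, v = 0 ↦ 0  <
u = 1, v = 1/3 ↦ 1/3  <
u = 1, v = 2/3 ↦ 2/3  ≥
u = 1, v = 1 ↦ 1  ≥
So 7 of the 16 assignments meet the threshold.

7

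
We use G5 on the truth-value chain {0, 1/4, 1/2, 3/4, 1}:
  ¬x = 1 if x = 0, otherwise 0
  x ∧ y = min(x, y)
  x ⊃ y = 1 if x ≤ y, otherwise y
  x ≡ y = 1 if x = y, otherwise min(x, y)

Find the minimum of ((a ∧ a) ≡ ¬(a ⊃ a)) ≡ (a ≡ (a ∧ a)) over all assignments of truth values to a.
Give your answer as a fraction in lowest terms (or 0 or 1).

0

Take a = 1/4:
a ∧ a = 1/4 ∧ 1/4 = 1/4
a ⊃ a = 1/4 ⊃ 1/4 = 1
¬(a ⊃ a) = ¬1 = 0
(a ∧ a) ≡ ¬(a ⊃ a) = 1/4 ≡ 0 = 0
a ∧ a = 1/4 ∧ 1/4 = 1/4
a ≡ (a ∧ a) = 1/4 ≡ 1/4 = 1
((a ∧ a) ≡ ¬(a ⊃ a)) ≡ (a ≡ (a ∧ a)) = 0 ≡ 1 = 0
No assignment yields a value below 0, so this is the minimum.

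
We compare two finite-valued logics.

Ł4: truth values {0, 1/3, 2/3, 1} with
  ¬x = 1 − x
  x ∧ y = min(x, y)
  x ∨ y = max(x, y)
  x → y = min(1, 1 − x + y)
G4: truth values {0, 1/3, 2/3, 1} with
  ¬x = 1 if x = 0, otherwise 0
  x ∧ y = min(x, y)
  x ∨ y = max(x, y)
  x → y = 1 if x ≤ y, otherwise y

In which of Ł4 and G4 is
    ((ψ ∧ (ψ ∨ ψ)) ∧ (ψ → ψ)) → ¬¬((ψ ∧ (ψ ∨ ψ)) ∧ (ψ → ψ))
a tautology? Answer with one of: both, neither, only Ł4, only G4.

both

In Ł4: every assignment gives 1 — tautology.
In G4: every assignment gives 1 — tautology.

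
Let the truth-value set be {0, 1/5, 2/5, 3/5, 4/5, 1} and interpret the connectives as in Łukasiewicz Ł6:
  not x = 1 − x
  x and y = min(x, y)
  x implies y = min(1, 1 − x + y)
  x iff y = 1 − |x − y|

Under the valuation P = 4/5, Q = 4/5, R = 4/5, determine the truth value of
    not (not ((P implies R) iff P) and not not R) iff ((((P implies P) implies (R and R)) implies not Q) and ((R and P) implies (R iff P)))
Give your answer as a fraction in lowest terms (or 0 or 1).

3/5

P implies R = 4/5 implies 4/5 = 1
(P implies R) iff P = 1 iff 4/5 = 4/5
not ((P implies R) iff P) = not 4/5 = 1/5
not R = not 4/5 = 1/5
not not R = not 1/5 = 4/5
not ((P implies R) iff P) and not not R = 1/5 and 4/5 = 1/5
not (not ((P implies R) iff P) and not not R) = not 1/5 = 4/5
P implies P = 4/5 implies 4/5 = 1
R and R = 4/5 and 4/5 = 4/5
(P implies P) implies (R and R) = 1 implies 4/5 = 4/5
not Q = not 4/5 = 1/5
((P implies P) implies (R and R)) implies not Q = 4/5 implies 1/5 = 2/5
R and P = 4/5 and 4/5 = 4/5
R iff P = 4/5 iff 4/5 = 1
(R and P) implies (R iff P) = 4/5 implies 1 = 1
(((P implies P) implies (R and R)) implies not Q) and ((R and P) implies (R iff P)) = 2/5 and 1 = 2/5
not (not ((P implies R) iff P) and not not R) iff ((((P implies P) implies (R and R)) implies not Q) and ((R and P) implies (R iff P))) = 4/5 iff 2/5 = 3/5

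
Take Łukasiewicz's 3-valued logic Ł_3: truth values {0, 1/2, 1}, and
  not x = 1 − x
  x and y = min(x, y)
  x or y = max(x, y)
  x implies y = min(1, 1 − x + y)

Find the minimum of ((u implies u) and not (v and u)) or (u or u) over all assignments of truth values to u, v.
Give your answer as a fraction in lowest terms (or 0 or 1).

Take u = 1/2, v = 1/2:
u implies u = 1/2 implies 1/2 = 1
v and u = 1/2 and 1/2 = 1/2
not (v and u) = not 1/2 = 1/2
(u implies u) and not (v and u) = 1 and 1/2 = 1/2
u or u = 1/2 or 1/2 = 1/2
((u implies u) and not (v and u)) or (u or u) = 1/2 or 1/2 = 1/2
No assignment yields a value below 1/2, so this is the minimum.

1/2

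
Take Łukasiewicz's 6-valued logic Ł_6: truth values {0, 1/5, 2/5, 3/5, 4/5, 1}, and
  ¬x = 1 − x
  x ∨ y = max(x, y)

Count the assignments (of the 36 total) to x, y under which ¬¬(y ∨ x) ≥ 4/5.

20

value 1: 11 assignments (counts)
value 4/5: 9 assignments (counts)
value 3/5: 7 assignments
value 2/5: 5 assignments
value 1/5: 3 assignments
value 0: 1 assignment
So 20 of the 36 assignments meet the threshold.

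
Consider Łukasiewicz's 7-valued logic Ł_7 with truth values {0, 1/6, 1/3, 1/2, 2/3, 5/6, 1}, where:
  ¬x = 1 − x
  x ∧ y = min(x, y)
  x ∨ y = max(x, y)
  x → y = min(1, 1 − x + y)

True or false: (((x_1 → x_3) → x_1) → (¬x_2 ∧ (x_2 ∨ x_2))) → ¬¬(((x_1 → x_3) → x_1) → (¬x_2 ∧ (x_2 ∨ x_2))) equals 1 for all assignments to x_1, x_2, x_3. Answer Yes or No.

At x_1 = 1, x_2 = 1/2, x_3 = 2/3, for instance:
x_1 → x_3 = 1 → 2/3 = 2/3
(x_1 → x_3) → x_1 = 2/3 → 1 = 1
¬x_2 = ¬1/2 = 1/2
x_2 ∨ x_2 = 1/2 ∨ 1/2 = 1/2
¬x_2 ∧ (x_2 ∨ x_2) = 1/2 ∧ 1/2 = 1/2
((x_1 → x_3) → x_1) → (¬x_2 ∧ (x_2 ∨ x_2)) = 1 → 1/2 = 1/2
¬(((x_1 → x_3) → x_1) → (¬x_2 ∧ (x_2 ∨ x_2))) = ¬1/2 = 1/2
¬¬(((x_1 → x_3) → x_1) → (¬x_2 ∧ (x_2 ∨ x_2))) = ¬1/2 = 1/2
(((x_1 → x_3) → x_1) → (¬x_2 ∧ (x_2 ∨ x_2))) → ¬¬(((x_1 → x_3) → x_1) → (¬x_2 ∧ (x_2 ∨ x_2))) = 1/2 → 1/2 = 1
and checking the remaining 342 assignments likewise gives ≥ 1 in every case.

Yes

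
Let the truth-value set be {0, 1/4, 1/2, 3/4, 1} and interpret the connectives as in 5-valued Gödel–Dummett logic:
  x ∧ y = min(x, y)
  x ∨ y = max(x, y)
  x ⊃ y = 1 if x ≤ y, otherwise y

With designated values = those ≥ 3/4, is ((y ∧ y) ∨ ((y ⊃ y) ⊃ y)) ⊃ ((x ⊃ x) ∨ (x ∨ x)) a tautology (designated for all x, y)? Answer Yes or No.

At x = 1, y = 3/4, for instance:
y ∧ y = 3/4 ∧ 3/4 = 3/4
y ⊃ y = 3/4 ⊃ 3/4 = 1
(y ⊃ y) ⊃ y = 1 ⊃ 3/4 = 3/4
(y ∧ y) ∨ ((y ⊃ y) ⊃ y) = 3/4 ∨ 3/4 = 3/4
x ⊃ x = 1 ⊃ 1 = 1
x ∨ x = 1 ∨ 1 = 1
(x ⊃ x) ∨ (x ∨ x) = 1 ∨ 1 = 1
((y ∧ y) ∨ ((y ⊃ y) ⊃ y)) ⊃ ((x ⊃ x) ∨ (x ∨ x)) = 3/4 ⊃ 1 = 1
and checking the remaining 24 assignments likewise gives ≥ 3/4 in every case.

Yes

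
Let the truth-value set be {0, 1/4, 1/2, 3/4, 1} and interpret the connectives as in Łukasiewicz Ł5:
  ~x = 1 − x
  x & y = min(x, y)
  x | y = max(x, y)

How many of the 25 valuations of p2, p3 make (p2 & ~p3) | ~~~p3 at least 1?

5

value 1: 5 assignments (counts)
value 3/4: 5 assignments
value 1/2: 5 assignments
value 1/4: 5 assignments
value 0: 5 assignments
So 5 of the 25 assignments meet the threshold.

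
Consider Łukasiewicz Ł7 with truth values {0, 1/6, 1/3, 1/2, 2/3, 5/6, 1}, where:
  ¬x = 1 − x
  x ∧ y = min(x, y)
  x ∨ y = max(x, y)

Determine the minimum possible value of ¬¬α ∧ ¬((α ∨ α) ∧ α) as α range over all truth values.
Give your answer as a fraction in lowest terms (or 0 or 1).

Take α = 0:
¬α = ¬0 = 1
¬¬α = ¬1 = 0
α ∨ α = 0 ∨ 0 = 0
(α ∨ α) ∧ α = 0 ∧ 0 = 0
¬((α ∨ α) ∧ α) = ¬0 = 1
¬¬α ∧ ¬((α ∨ α) ∧ α) = 0 ∧ 1 = 0
No assignment yields a value below 0, so this is the minimum.

0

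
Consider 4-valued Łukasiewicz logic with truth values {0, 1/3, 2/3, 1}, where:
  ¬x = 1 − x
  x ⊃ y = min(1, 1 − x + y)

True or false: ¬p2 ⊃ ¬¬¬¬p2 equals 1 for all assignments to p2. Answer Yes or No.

No

Counterexample: take p2 = 0.
¬p2 = ¬0 = 1
¬¬p2 = ¬1 = 0
¬¬¬p2 = ¬0 = 1
¬¬¬¬p2 = ¬1 = 0
¬p2 ⊃ ¬¬¬¬p2 = 1 ⊃ 0 = 0
This gives 0 ≠ 1.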